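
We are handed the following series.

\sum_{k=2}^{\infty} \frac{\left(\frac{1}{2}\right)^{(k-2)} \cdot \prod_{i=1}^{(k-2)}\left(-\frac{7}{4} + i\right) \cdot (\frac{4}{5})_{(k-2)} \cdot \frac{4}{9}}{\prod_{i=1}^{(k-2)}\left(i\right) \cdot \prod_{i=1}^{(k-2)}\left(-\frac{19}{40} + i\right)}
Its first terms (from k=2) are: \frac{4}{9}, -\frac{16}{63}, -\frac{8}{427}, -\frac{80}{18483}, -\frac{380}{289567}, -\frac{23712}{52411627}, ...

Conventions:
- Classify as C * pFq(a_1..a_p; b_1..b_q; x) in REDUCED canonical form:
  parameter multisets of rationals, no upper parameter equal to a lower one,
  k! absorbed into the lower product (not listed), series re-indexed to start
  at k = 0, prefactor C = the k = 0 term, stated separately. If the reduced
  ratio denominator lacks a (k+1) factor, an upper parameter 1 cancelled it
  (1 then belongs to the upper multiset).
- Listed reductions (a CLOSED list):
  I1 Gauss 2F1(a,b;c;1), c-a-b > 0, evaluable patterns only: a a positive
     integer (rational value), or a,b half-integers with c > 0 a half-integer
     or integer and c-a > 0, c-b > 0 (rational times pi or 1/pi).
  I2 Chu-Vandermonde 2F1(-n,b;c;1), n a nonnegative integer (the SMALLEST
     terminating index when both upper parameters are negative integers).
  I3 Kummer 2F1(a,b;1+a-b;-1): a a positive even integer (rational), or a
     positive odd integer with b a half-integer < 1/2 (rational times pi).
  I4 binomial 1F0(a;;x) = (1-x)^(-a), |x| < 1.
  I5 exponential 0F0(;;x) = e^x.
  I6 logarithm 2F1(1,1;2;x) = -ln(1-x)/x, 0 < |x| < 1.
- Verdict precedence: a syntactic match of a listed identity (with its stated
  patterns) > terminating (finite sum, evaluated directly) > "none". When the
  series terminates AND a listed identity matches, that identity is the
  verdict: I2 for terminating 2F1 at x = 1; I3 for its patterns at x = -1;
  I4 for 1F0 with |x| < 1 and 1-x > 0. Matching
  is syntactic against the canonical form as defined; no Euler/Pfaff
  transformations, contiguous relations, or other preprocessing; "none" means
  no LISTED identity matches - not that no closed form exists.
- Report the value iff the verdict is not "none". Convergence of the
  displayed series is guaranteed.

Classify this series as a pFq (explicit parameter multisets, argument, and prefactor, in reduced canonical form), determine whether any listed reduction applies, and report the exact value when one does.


Canonical form: C = \frac{4}{9} times 2F1 with upper {-\frac{3}{4}, \frac{4}{5}}, lower {\frac{21}{40}}, x = \frac{1}{2}. Verdict: none. Every listed pattern misses the 2F1 form at \frac{1}{2}, upper {-\frac{3}{4}, \frac{4}{5}}.

The tell: x = \frac{1}{2} and the running product (prefactor 4/9) telescopes to a rising factorial.
Consecutive-term ratio: r(k) = \frac{1}{2} * (k-\frac{3}{4}) (k+\frac{4}{5}) / [(k+\frac{21}{40}) (k+1)] - rational in k, leading ratio \frac{1}{2}; with t_0 = \frac{4}{9}, classification follows.


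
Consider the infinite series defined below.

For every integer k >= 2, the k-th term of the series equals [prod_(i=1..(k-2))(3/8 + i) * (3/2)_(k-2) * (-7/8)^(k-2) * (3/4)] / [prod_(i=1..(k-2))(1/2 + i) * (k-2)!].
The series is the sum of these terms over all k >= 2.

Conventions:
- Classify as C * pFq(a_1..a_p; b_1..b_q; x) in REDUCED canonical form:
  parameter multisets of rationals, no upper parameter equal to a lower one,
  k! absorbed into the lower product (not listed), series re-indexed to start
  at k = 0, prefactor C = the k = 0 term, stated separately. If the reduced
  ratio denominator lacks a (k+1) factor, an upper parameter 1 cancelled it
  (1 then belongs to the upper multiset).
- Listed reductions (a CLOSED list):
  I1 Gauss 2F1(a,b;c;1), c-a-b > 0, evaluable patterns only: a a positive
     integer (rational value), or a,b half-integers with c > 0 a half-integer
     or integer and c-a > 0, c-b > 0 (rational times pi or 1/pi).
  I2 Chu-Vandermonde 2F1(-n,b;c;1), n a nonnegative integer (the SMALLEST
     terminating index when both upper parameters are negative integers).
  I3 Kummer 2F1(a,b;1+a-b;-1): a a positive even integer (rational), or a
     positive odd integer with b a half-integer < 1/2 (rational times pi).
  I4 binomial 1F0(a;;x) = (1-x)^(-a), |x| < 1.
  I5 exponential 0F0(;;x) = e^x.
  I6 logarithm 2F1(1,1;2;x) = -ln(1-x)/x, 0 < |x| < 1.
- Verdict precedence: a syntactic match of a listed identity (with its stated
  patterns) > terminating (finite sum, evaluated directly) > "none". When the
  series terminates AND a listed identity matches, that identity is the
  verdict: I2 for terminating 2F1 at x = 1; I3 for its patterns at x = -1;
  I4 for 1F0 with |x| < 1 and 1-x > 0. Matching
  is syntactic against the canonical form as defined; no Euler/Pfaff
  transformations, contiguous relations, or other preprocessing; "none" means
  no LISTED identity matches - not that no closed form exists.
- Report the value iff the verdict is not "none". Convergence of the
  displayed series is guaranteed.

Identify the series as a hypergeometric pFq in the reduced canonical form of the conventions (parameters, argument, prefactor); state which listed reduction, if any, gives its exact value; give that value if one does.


The series (x = -7/8) is 1F0: upper {11/8}, lower {-}, prefactor 3/4. Verdict: the I4 binomial reduction matches (the 1F0 binomial series: exponent -11/8, x = -7/8). Its exact value is (3/4) * (15/8)^(-11/8).

The tell: from the first term 3/4: the running product (prefactor 3/4) telescopes to a rising factorial.
Ratio: r(k) = (-7/8) * (k+11/8) / [(k+1)] - rational in k. x = (-7/8); t_0 = 3/4; negate the roots.


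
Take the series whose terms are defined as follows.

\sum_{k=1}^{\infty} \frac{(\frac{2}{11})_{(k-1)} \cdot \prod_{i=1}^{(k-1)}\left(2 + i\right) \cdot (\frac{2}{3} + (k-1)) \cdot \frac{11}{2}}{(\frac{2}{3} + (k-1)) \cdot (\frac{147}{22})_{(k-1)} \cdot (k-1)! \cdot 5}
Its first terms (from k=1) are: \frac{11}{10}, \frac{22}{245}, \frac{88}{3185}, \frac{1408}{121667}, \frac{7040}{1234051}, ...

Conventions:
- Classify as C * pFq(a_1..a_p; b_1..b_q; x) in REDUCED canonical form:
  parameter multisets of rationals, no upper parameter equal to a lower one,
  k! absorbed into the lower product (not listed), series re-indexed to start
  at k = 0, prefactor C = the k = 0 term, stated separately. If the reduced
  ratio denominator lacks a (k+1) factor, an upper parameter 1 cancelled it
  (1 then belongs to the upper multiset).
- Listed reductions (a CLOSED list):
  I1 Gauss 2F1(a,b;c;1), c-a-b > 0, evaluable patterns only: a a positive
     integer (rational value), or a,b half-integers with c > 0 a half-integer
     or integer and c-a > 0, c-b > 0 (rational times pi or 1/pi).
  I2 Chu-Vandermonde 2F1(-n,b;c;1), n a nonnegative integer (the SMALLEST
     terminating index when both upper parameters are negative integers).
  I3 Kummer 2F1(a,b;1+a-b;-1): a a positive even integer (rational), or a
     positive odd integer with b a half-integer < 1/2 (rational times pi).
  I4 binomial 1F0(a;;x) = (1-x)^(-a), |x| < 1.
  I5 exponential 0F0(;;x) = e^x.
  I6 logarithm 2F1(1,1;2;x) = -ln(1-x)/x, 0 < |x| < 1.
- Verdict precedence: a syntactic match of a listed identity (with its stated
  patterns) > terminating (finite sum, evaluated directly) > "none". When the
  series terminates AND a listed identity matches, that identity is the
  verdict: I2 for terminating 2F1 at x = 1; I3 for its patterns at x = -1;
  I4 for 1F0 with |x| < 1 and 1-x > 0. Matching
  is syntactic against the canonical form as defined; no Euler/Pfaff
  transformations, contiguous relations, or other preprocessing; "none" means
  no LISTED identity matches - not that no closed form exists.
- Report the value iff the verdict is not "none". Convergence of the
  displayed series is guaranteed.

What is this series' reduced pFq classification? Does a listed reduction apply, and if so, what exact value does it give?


Structural cue: t_0 = \frac{11}{10} here, and the constant factors (C = 11/10) combine into one prefactor.
Ratio: r(k) = 1 * (k+\frac{2}{11}) (k+3) / [(k+\frac{147}{22}) (k+1)] - rational in k, leading ratio 1; with t_0 = \frac{11}{10}, classification follows.

This is \frac{11}{10} * 2F1(\frac{2}{11}, 3; \frac{147}{22}; 1) in reduced canonical form. Verdict: Gauss (I1, integer-parameter pattern) applies (x = 1: the Gamma ratio telescopes since c-a-b = 7/2 > 0 and a = 3 in Z>0). Exact value: \frac{23175}{18634}.


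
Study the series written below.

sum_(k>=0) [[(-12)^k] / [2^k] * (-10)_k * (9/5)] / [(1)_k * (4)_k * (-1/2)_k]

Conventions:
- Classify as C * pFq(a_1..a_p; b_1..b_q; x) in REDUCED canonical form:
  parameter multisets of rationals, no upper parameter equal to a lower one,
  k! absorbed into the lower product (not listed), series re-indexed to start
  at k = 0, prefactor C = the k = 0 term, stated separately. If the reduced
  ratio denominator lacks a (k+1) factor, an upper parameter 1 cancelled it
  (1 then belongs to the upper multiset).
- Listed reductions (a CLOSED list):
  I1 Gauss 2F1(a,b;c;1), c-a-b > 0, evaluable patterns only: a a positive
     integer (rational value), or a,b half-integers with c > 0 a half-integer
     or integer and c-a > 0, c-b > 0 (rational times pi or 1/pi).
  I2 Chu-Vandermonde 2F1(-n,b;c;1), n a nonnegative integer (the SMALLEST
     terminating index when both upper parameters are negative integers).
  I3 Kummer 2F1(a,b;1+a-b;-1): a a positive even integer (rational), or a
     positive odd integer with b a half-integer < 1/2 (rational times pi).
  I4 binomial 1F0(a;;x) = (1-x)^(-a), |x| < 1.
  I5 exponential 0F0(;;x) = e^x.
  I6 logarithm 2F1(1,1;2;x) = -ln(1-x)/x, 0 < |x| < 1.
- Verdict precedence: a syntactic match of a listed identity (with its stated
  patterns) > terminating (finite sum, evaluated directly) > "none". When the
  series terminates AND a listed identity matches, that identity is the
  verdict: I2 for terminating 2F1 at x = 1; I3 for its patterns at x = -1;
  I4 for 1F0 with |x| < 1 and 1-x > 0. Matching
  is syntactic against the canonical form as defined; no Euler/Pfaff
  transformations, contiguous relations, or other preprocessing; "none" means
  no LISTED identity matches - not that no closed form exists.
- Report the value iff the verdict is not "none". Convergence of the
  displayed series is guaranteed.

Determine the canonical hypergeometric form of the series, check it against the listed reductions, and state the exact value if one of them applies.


Canonical form: C = 9/5 times 1F2 with upper {-10}, lower {-1/2, 4}, x = -6. Verdict: terminating. (-10)_k vanishes past k = 10, leaving a 11-term sum, computed directly. Value: -131761442973753/53231303125.

First insight: with t_0 = 9/5, (1)_k (prefactor 9/5) is k! itself.
Term ratio: r(k) = (-6) * (k-10) / [(k-1/2) (k+4) (k+1)] - rational in k. x = (-6); t_0 = 9/5; negate the roots.


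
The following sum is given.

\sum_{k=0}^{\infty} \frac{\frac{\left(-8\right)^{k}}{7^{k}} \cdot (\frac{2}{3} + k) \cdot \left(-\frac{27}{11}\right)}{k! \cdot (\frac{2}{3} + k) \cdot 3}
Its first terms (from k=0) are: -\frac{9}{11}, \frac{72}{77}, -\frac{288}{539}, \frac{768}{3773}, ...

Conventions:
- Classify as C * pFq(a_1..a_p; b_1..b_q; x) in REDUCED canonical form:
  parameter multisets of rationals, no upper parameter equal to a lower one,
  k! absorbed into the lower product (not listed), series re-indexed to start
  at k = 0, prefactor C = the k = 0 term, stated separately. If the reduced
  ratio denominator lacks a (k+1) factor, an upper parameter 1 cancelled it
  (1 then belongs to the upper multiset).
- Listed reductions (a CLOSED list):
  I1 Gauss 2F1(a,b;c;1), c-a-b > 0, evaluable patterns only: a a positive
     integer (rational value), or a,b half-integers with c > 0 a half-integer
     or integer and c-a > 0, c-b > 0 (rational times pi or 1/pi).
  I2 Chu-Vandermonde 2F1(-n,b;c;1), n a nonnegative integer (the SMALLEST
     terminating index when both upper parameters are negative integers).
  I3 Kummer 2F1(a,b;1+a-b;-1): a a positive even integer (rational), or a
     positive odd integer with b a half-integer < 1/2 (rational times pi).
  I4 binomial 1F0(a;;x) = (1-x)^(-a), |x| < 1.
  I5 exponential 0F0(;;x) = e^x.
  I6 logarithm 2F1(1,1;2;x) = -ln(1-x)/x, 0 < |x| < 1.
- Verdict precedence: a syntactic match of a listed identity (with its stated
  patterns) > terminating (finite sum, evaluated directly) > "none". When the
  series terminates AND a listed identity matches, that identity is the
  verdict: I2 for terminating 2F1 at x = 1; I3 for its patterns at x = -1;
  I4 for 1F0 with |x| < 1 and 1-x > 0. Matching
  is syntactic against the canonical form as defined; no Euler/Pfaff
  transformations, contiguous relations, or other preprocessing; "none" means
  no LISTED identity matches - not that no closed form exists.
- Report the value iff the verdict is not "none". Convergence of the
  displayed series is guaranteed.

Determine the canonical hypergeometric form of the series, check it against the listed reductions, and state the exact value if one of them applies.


Reduced: x = -\frac{8}{7}, 0F0, upper = {-}, lower = {-}, C = -\frac{9}{11}. Verdict: the exponential series (I5) applies (the 0F0 exponential series at x = -\frac{8}{7}). Value: \left(-\frac{9}{11}\right) \cdot e^{-\frac{8}{7}}.

The tell: t_0 being -\frac{9}{11}, k + 2/3 divides numerator and denominator alike; prefactor -9/11 after cancelling.
Consecutive-term ratio: r(k) = -\frac{8}{7} * 1 / [(k+1)] - poly over poly, x = -\frac{8}{7} from leading terms; C = -\frac{9}{11} at k = 0.


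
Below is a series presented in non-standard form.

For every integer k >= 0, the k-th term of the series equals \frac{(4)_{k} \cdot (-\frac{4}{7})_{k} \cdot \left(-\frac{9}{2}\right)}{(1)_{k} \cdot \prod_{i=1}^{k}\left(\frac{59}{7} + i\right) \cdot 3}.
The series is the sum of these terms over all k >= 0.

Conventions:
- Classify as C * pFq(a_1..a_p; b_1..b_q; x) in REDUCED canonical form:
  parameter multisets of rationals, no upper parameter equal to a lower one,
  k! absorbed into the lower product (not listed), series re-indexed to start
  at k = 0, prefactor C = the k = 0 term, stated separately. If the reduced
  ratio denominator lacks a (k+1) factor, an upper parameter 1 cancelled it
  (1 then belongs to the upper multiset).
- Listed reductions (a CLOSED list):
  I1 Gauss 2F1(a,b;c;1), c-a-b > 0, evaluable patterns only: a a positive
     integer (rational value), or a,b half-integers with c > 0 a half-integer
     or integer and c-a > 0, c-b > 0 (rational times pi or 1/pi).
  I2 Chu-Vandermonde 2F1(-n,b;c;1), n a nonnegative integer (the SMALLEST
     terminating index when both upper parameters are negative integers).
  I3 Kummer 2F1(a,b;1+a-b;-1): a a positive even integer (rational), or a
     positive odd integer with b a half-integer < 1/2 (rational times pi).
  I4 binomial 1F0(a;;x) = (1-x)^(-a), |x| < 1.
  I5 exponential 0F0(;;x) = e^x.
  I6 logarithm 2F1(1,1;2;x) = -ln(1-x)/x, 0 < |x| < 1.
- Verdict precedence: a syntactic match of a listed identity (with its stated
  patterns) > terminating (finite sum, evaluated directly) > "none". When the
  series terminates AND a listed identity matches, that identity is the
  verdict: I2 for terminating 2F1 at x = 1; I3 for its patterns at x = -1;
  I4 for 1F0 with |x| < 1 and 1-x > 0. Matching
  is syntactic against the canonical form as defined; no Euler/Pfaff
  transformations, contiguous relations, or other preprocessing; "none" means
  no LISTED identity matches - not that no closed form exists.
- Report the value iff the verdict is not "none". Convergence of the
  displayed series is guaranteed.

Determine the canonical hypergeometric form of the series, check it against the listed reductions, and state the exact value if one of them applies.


Prefactor -\frac{3}{2}, argument 1: 2F1 with upper {-\frac{4}{7}, 4} over lower {\frac{66}{7}}. Verdict: Gauss (I1, integer-parameter pattern) matches (x = 1: the Gamma ratio telescopes since c-a-b = 6 > 0 and a = 4 in Z>0). Its exact value is -\frac{72865}{67228}.

Key observation: with t_0 = -\frac{3}{2}, the lower running product (prefactor -3/2) is a rising factorial.
Step ratio: r(k) = 1 * (k-\frac{4}{7}) (k+4) / [(k+\frac{66}{7}) (k+1)] - rational; roots negated = parameters, x = 1, C = -\frac{3}{2}.


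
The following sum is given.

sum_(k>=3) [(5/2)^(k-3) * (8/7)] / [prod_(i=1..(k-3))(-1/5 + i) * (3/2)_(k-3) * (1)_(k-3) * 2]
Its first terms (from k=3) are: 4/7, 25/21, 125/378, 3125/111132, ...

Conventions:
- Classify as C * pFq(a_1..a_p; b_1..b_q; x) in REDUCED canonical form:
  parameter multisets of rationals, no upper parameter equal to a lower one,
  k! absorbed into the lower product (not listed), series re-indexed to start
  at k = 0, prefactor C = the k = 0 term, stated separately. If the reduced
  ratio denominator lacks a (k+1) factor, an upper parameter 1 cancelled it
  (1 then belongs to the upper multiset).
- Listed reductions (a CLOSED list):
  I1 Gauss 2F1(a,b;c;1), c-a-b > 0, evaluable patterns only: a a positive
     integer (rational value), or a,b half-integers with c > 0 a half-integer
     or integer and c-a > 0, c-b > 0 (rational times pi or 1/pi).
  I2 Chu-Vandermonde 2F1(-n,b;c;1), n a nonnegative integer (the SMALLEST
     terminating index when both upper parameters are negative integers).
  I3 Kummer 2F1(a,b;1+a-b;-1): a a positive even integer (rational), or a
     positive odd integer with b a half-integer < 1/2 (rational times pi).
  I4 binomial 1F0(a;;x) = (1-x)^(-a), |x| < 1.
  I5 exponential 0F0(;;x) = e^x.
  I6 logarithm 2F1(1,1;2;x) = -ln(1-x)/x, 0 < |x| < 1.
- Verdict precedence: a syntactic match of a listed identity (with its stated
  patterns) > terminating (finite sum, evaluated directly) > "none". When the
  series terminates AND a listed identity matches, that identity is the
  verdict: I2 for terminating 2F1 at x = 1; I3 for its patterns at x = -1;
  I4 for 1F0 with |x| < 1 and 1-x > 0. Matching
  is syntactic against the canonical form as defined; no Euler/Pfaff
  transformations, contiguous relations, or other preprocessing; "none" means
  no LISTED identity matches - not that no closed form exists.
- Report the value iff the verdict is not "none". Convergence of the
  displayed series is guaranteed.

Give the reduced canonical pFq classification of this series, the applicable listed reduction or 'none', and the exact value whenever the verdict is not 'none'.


With C = 4/7: the canonical form is 0F2(-; 4/5, 3/2; 5/2). Verdict: none (x = 5/2): each listed identity misses the multisets {-} ; {4/5, 3/2}.

Key step: t_0 = 4/7 here, and the constant factors (C = 4/7, x = 5/2) combine into one prefactor.
Term ratio: r(k) = (5/2) * 1 / [(k+4/5) (k+3/2) (k+1)] ; factor over Q: parameters, x = (5/2), and C = 4/7.


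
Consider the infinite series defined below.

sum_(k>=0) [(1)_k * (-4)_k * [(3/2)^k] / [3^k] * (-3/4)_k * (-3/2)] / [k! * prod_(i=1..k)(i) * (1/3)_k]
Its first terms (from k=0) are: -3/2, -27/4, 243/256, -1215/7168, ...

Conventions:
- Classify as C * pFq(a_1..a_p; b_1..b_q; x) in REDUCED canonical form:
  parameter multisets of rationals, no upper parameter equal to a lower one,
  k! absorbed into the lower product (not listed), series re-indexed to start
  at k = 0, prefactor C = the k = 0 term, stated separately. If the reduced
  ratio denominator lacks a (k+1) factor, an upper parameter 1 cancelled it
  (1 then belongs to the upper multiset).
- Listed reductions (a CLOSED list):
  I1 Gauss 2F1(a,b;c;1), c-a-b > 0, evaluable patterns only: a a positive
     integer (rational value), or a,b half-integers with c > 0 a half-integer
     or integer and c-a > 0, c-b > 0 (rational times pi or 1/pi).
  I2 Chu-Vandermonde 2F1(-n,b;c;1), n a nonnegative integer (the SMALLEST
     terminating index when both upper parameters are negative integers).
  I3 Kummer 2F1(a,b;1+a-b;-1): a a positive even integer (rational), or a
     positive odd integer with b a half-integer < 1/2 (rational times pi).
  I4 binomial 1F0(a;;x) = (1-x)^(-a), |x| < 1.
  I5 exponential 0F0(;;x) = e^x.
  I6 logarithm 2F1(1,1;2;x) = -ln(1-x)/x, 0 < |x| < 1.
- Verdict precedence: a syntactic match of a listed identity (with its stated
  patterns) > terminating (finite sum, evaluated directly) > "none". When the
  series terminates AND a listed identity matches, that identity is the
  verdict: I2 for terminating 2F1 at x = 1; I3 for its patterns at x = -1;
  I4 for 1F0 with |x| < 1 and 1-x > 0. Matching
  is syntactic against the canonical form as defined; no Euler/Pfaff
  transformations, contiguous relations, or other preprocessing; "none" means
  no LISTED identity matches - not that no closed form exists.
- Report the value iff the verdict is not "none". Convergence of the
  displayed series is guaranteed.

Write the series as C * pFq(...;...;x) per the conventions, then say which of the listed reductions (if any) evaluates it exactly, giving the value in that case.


The series (x = 1/2) is 2F1: upper {-4, -3/4}, lower {1/3}, prefactor -3/2. Verdict: terminating - upper -4 stops the sum at k = 4; the 5 terms are added exactly. Exact value: -3420447/458752.

The tell: x = (1/2) and the product of the first k integers (prefactor -3/2) is k!.
Step ratio: r(k) = (1/2) * (k-4) (k-3/4) / [(k+1/3) (k+1)] - rational in k. x = (1/2); t_0 = -3/2; negate the roots.


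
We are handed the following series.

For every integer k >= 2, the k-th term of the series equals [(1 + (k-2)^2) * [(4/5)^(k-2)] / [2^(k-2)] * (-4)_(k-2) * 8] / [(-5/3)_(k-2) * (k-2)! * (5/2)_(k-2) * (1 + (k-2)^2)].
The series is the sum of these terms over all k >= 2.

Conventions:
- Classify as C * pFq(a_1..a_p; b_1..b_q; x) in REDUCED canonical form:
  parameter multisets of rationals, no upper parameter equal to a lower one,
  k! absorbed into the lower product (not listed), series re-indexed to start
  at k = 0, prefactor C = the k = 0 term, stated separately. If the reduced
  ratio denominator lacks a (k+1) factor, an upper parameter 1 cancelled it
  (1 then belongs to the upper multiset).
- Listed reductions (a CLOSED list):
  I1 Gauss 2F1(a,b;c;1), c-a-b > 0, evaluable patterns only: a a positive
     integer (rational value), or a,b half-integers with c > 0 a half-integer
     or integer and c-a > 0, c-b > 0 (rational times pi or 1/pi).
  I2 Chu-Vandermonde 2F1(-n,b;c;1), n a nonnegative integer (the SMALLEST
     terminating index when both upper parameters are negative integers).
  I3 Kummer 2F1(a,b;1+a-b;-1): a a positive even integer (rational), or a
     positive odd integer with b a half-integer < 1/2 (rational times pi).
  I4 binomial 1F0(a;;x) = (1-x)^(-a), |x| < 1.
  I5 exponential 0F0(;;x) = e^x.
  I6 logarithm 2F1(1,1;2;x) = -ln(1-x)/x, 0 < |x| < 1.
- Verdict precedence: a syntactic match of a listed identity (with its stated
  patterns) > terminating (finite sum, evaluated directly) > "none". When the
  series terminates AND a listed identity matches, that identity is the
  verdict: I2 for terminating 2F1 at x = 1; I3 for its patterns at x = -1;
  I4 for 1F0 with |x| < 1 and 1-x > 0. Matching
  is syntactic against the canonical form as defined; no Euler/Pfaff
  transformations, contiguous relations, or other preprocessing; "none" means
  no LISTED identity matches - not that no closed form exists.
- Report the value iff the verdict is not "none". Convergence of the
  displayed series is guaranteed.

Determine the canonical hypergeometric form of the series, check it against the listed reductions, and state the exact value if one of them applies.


Canonical form: C = 8 times 1F2 with upper {-4}, lower {-5/3, 5/2}, x = 2/5. Verdict: terminating - the sum ends at index 4 because -4 is a negative integer; exact evaluation follows. Sum: 14104744/1203125.

First insight: t_0 being 8, the two k-th powers (prefactor 8) combine into one argument.
Step ratio: r(k) = (2/5) * (k-4) / [(k-5/3) (k+5/2) (k+1)] - rational in k, leading ratio (2/5); with t_0 = 8, classification follows.


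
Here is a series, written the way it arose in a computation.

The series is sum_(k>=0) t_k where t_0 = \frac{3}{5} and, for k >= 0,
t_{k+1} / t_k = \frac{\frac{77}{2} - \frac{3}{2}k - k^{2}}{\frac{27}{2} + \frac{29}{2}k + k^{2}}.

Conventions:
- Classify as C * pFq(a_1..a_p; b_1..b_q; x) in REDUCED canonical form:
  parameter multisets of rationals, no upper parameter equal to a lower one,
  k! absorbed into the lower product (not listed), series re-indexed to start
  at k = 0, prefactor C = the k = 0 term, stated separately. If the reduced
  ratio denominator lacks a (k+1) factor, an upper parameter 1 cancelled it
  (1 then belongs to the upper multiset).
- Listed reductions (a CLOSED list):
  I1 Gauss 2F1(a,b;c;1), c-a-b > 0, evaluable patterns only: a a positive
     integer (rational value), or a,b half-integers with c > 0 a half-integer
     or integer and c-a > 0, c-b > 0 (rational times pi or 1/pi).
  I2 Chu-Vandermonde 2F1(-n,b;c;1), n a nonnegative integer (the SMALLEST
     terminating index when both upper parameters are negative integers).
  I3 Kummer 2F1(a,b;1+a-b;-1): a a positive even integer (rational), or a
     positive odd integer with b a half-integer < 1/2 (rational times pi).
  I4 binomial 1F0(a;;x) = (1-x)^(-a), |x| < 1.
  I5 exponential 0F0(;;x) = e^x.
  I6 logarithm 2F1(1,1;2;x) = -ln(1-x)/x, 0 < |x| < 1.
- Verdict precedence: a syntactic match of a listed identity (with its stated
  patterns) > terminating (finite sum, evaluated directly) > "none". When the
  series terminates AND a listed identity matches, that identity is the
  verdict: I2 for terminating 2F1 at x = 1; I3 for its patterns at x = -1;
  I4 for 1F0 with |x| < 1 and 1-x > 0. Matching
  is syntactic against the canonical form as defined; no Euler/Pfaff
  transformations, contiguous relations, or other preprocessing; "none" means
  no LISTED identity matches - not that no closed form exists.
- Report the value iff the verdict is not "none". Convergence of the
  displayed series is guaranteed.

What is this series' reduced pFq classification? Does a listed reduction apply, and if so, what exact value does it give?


Structural cue: from the first term \frac{3}{5}: the expanded ratio factors over Q; prefactor 3/5, roots give parameters.
Ratio: r(k) = -1 * (k-\frac{11}{2}) (k+7) / [(k+\frac{27}{2}) (k+1)] - rational; roots negated = parameters, x = -1, C = \frac{3}{5}.

Prefactor \frac{3}{5}, argument -1: 2F1 with upper {-\frac{11}{2}, 7} over lower {\frac{27}{2}}. Verdict: Kummer's theorem (I3) fires (x = -1; c = \frac{27}{2} equals 1+a-b for upper {-\frac{11}{2}, 7}: listed pattern). Its exact value is \frac{557732175}{268435456} \cdot \pi.


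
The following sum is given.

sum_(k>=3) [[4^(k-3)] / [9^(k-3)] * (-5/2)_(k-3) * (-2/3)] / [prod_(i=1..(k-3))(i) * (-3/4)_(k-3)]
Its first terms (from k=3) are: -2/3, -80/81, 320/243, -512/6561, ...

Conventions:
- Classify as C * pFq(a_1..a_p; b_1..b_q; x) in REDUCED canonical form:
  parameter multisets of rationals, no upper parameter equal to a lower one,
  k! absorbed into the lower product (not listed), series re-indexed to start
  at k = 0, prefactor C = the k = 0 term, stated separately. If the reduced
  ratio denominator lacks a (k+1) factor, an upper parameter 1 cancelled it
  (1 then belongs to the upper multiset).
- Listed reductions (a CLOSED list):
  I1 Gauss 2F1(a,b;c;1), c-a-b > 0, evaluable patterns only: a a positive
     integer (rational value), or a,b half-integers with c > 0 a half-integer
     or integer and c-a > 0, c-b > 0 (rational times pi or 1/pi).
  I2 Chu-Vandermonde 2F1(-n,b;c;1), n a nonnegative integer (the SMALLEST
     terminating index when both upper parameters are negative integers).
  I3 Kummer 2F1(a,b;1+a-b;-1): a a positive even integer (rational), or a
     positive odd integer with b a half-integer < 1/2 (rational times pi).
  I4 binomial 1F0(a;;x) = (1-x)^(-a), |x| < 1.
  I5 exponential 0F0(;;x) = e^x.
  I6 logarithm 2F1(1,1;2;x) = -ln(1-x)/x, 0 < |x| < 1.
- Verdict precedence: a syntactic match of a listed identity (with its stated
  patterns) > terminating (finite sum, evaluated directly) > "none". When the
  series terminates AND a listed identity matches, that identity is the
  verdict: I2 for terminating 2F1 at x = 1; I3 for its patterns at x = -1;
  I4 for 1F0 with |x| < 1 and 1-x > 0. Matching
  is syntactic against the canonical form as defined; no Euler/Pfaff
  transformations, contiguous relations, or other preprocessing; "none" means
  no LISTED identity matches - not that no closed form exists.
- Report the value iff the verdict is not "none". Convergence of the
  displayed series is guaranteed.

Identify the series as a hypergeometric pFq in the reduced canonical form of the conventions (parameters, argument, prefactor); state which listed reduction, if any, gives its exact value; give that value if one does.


Prefactor -2/3, argument 4/9: 1F1 with upper {-5/2} over lower {-3/4}. Verdict: none. A 1F1 with upper {-5/2} fits none of I1-I6 at x = 4/9; the sum runs forever.

The tell: t_0 being -2/3, the product of the first k integers (C = -2/3) is k!.
Ratio: r(k) = (4/9) * (k-5/2) / [(k-3/4) (k+1)] - poly over poly, x = (4/9) from leading terms; C = -2/3 at k = 0.


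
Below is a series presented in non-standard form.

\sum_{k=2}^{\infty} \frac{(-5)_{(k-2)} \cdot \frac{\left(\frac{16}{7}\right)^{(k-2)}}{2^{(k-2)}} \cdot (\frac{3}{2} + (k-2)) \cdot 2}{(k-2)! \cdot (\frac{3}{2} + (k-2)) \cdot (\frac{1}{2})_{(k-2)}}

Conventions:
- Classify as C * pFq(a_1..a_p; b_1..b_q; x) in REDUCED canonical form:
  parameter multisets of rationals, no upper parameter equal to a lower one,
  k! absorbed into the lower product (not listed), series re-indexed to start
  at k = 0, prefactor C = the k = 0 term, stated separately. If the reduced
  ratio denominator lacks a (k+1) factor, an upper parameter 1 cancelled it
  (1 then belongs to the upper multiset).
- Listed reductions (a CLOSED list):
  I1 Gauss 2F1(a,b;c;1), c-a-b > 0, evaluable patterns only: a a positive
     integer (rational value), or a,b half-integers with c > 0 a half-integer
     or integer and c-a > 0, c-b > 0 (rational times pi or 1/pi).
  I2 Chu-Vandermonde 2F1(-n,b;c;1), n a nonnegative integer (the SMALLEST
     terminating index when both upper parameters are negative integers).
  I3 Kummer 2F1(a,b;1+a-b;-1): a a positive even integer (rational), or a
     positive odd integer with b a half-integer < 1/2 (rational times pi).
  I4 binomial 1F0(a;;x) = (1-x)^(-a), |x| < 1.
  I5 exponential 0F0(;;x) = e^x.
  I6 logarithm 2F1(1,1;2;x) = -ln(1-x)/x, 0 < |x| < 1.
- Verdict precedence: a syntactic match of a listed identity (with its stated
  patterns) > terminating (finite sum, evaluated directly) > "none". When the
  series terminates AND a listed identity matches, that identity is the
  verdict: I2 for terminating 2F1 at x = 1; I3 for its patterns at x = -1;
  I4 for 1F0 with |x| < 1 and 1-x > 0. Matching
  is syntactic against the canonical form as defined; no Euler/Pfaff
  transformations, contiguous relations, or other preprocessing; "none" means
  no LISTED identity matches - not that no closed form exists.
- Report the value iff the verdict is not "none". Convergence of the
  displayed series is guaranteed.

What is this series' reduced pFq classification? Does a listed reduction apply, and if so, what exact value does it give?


With C = 2: the canonical form is 1F1(-5; \frac{1}{2}; \frac{8}{7}). Verdict: terminating - no listed pattern fits, but -5 in the upper list cuts the series at k = 5; direct evaluation. Value: \frac{8227918}{15882615}.

The tell: t_0 = 2 here, and the two k-th powers (C = 2, x = 8/7) combine into one argument.
Step ratio: r(k) = \frac{8}{7} * (k-5) / [(k+\frac{1}{2}) (k+1)] - rational in k. x = \frac{8}{7}; t_0 = 2; negate the roots.


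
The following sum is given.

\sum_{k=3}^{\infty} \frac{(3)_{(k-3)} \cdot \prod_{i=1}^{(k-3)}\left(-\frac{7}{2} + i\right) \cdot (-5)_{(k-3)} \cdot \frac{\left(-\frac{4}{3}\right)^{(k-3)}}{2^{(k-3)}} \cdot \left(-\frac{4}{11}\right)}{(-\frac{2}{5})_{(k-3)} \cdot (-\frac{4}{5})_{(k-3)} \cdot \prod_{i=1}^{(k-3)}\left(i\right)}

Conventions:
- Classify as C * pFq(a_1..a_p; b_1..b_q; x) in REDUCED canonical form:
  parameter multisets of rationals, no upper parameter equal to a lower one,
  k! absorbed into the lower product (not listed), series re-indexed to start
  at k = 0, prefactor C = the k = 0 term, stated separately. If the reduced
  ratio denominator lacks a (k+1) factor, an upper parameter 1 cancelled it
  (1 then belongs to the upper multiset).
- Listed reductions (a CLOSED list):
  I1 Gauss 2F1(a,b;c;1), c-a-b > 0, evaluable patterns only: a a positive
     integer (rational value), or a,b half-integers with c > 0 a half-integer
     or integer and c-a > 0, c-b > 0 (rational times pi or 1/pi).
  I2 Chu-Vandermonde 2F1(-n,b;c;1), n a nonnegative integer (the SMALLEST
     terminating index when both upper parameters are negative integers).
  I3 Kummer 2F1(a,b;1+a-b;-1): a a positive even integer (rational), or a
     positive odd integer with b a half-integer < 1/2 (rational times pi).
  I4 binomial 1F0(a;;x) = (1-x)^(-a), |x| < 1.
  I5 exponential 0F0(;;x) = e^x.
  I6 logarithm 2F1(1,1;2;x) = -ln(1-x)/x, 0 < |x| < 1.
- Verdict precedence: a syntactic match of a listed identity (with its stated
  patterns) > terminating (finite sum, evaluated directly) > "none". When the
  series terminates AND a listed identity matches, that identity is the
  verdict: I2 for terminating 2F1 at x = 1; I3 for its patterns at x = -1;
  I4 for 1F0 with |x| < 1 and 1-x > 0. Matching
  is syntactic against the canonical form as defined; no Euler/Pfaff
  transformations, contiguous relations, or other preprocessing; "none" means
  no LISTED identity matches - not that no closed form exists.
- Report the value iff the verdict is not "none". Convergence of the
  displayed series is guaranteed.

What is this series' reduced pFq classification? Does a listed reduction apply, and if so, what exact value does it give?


Classification (C = -\frac{4}{11}): 3F2 with upper {-5, -\frac{5}{2}, 3}, lower {-\frac{4}{5}, -\frac{2}{5}}, argument x = -\frac{2}{3}. Verdict: terminating - upper -5 stops the sum at k = 5; the 6 terms are added exactly. Value: \frac{4917152887}{48926592}.

The tell: t_0 = -\frac{4}{11} here, and the two k-th powers (C = -4/11, x = -2/3) combine into one argument.
Ratio: r(k) = -\frac{2}{3} * (k-5) (k-\frac{5}{2}) (k+3) / [(k-\frac{4}{5}) (k-\frac{2}{5}) (k+1)] ; factor over Q: parameters, x = -\frac{2}{3}, and C = -\frac{4}{11}.


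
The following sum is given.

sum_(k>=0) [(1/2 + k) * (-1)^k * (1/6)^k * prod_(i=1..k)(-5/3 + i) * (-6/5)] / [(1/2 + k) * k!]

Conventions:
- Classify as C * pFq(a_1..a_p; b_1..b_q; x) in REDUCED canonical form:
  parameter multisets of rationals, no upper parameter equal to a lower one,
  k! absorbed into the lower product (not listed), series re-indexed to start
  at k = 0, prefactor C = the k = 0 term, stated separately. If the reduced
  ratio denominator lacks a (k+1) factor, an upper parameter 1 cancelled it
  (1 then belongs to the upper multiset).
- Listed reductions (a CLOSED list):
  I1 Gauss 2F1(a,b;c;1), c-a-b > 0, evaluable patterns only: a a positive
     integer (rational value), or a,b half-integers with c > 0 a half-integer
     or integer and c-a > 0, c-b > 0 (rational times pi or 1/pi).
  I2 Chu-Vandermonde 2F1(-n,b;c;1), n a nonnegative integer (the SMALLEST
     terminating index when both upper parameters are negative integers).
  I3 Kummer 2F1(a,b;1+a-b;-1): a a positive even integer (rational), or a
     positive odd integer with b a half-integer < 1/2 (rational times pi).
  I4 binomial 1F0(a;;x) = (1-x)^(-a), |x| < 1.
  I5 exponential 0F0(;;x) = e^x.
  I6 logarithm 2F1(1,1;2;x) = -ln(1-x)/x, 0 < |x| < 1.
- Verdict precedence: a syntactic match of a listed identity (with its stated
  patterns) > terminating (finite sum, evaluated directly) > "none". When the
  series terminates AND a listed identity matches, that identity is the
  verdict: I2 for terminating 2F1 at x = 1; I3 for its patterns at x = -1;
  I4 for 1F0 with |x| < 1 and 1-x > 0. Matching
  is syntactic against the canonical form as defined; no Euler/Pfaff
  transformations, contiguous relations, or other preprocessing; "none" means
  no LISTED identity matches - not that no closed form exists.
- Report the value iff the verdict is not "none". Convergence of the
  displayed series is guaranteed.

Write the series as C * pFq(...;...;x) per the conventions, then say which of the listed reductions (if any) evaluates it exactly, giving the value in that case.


The tell: with t_0 = -6/5, the running product (C = -6/5, x = -1/6) telescopes to a rising factorial.
Step ratio: r(k) = (-1/6) * (k-2/3) / [(k+1)] - rational in k, leading ratio (-1/6); with t_0 = -6/5, classification follows.

With C = -6/5: the canonical form is 1F0(-2/3; -; -1/6). Verdict: the I4 binomial reduction matches (the 1F0 binomial series: exponent 2/3, x = -1/6). Value: (-6/5) * (7/6)^(2/3).


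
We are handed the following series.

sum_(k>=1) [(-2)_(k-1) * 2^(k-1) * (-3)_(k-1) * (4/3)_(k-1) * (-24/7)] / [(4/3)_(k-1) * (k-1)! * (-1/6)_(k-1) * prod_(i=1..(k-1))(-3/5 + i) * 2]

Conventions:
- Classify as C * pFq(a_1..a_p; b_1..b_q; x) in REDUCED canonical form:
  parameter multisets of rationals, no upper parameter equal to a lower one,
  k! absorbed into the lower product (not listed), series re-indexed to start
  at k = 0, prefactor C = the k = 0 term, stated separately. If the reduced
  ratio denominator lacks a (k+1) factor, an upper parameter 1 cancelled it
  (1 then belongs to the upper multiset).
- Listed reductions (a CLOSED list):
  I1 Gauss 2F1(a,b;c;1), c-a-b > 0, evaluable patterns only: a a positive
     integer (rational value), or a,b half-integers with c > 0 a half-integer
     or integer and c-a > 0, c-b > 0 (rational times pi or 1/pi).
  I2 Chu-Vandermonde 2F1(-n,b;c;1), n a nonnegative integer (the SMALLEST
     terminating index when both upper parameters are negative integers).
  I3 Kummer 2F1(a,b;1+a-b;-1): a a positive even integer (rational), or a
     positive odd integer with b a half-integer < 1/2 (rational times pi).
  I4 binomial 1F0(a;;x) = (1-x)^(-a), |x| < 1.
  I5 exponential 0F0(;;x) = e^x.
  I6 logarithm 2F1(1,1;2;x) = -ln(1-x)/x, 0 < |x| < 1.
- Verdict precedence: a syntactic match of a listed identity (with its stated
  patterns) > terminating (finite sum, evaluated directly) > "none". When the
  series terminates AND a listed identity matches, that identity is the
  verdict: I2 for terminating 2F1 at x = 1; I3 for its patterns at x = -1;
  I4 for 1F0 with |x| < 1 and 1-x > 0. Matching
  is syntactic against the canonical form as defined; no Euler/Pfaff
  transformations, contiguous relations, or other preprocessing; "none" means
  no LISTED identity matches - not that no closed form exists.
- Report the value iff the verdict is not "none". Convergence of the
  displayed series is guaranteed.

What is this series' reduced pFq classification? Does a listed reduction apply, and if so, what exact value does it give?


Prefactor -12/7, argument 2: 2F2 with upper {-3, -2} over lower {-1/6, 2/5}. Verdict: terminating - upper -2 stops the sum at k = 2; the 3 terms are added exactly. Its exact value is 40956/49.

Key step: with t_0 = -12/7, the constant factors (C = -12/7) combine into one prefactor.
Consecutive-term ratio: r(k) = 2 * (k-3) (k-2) / [(k-1/6) (k+2/5) (k+1)] - rational in k. x = 2; t_0 = -12/7; negate the roots.


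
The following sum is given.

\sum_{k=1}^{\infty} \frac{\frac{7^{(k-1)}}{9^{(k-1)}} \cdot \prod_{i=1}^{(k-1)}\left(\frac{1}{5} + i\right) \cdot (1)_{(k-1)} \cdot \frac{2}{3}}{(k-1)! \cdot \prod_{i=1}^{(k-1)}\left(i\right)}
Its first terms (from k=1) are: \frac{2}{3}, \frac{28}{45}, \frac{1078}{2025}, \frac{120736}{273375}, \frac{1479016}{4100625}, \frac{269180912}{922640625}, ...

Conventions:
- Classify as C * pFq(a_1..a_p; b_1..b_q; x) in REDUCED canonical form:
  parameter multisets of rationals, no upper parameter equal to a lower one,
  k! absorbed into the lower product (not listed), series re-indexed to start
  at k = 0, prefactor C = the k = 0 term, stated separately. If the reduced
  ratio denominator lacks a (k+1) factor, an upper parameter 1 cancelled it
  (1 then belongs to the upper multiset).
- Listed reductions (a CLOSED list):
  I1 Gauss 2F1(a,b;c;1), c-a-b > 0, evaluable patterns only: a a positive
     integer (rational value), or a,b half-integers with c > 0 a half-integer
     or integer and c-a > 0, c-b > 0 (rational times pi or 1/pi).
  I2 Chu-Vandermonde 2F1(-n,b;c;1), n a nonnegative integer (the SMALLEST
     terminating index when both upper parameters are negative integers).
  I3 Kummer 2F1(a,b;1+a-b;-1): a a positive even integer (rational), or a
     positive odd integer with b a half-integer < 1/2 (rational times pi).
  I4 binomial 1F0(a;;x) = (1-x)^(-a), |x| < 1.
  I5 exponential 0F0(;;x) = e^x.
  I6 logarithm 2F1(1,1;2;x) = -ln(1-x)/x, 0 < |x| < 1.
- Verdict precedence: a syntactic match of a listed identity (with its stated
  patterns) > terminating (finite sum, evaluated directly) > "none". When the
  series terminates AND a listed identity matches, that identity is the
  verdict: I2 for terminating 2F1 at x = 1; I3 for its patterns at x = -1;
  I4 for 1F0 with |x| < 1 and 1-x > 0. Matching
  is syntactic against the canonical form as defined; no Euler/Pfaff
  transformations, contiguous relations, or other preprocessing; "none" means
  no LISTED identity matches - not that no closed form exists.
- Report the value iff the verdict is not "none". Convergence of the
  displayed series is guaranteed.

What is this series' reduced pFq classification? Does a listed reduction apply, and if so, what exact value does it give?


The series (x = \frac{7}{9}) is 1F0: upper {\frac{6}{5}}, lower {-}, prefactor \frac{2}{3}. Verdict at x = \frac{7}{9}: the binomial series (I4) matches (the 1F0 binomial series: exponent -6/5, x = \frac{7}{9}). Exact value: \frac{2}{3} \cdot \left(\frac{2}{9}\right)^{-\frac{6}{5}}.

Key step: t_0 = \frac{2}{3} here, and the parameter 1 appears in both the upper and lower lists and cancels.
Adjacent-term ratio: r(k) = \frac{7}{9} * (k+\frac{6}{5}) / [(k+1)] - rational in k. x = \frac{7}{9}; t_0 = \frac{2}{3}; negate the roots.
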